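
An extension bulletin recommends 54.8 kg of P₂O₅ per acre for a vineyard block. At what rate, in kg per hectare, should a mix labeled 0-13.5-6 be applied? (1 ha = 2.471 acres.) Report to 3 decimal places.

Product per acre = 54.8 / 13.5% = 405.926 kg.
Convert to per hectare: 405.926 × 2.471 = 1003.04296 kg.

1003.043 kg of product per hectare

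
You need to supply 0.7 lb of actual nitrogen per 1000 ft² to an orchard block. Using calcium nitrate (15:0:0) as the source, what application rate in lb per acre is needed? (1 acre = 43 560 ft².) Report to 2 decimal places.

203.28 lb of product per acre

Product per 1000 ft² = 0.7 / 15% = 4.66667 lb.
Convert to per acre: 4.66667 × 43.56 = 203.28 lb.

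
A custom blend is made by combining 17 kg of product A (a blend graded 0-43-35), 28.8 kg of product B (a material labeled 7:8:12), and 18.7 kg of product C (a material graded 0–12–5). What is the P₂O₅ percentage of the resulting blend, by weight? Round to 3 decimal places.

Total mass = 17 + 28.8 + 18.7 = 64.5 kg.
P₂O₅ mass = 43%×17 + 8%×28.8 + 12%×18.7 = 11.858 kg.
% P₂O₅ = 11.858 / 64.5 = 18.384496%.

18.384% P₂O₅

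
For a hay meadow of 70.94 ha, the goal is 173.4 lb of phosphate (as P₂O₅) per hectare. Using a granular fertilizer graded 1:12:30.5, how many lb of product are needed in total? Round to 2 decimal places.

102508.30 lb

Product per hectare = 173.4 / 12% = 1445 lb.
Total product = 1445 × 70.94 = 102508.3 lb.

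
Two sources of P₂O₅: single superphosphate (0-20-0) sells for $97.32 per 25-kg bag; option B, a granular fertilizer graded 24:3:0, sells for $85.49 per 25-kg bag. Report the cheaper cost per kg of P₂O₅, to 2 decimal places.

$19.46 per kg P₂O₅ (single superphosphate)

single superphosphate: P₂O₅ per bag = 25 × 20% = 5 kg; cost = 97.32 / 5 = $19.4640/kg P₂O₅.
option B: P₂O₅ per bag = 25 × 3% = 0.75 kg; cost = 85.49 / 0.75 = $113.9867/kg P₂O₅.
single superphosphate is cheaper.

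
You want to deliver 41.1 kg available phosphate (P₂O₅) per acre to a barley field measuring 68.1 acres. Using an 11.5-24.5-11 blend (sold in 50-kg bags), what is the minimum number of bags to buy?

229 bags

Product per acre = 41.1 / 24.5% = 167.755 kg.
Total product = 167.755 × 68.1 = 11424.1 kg.
Bags = ⌈11424.1 / 50⌉ = 229.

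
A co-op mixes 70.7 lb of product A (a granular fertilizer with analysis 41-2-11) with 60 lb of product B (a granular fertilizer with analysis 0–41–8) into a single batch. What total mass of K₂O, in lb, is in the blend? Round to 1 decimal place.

12.6 lb K₂O

K₂O mass = 11%×70.7 + 8%×60 = 12.577 lb.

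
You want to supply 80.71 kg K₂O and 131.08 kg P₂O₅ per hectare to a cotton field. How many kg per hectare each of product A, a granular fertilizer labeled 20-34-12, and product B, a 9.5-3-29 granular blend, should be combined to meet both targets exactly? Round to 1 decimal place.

Let a = kg of product A, b = kg of product B (per hectare).
K₂O: 0.12·a + 0.29·b = 80.71
P₂O₅: 0.34·a + 0.03·b = 131.08
Eliminate a: (row1) − 0.12/0.34·(row2) → 0.279412·b = 34.4465, so b = 123.282.
Back-substitute: a = (80.71 − 0.29·123.282) / 0.12 = 374.652.

374.7 kg product A, 123.3 kg product B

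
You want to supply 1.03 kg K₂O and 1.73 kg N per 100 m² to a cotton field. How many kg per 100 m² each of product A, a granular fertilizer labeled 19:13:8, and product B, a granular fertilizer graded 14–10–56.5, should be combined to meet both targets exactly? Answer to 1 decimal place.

8.7 kg product A, 0.6 kg product B

Per-100 m² balance (a = product A, b = product B):
K₂O: 0.08·a + 0.565·b = 1.03
N: 0.19·a + 0.14·b = 1.73
Eliminate b: (row1) − 0.565/0.14·(row2) → -0.686786·a = -5.95179, so a = 8.66615.
Then b = (1.73 − 0.19·8.66615) / 0.14 = 0.595944.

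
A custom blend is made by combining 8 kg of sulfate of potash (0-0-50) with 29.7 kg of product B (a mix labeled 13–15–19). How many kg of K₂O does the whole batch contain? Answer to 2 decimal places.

9.64 kg K₂O

K₂O mass = 50%×8 + 19%×29.7 = 9.643 kg.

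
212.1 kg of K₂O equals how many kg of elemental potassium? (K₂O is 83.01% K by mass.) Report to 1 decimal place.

176.1 kg K

K = 212.1 × 0.8301 = 176.064 kg.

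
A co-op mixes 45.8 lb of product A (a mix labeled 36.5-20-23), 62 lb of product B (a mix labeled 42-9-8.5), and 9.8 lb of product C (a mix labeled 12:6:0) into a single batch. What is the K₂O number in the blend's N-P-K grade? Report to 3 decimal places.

13.439% K₂O

Total mass = 45.8 + 62 + 9.8 = 117.6 lb.
K₂O mass = 23%×45.8 + 8.5%×62 + 0%×9.8 = 15.804 lb.
% K₂O = 15.804 / 117.6 = 13.4388%.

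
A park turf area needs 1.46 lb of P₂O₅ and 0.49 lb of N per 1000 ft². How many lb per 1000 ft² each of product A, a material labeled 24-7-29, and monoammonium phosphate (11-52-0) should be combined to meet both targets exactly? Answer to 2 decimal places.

With a, b = lb per 1000 ft² of product A and monoammonium phosphate:
P₂O₅: 0.07·a + 0.52·b = 1.46
N: 0.24·a + 0.11·b = 0.49
Solving simultaneously: a = 0.804441, b = 2.6994.

0.80 lb product A, 2.70 lb monoammonium phosphate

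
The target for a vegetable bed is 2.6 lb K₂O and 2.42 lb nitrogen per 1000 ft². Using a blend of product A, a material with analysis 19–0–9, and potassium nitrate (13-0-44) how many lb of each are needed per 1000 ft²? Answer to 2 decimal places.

10.11 lb product A, 3.84 lb potassium nitrate

With a, b = lb per 1000 ft² of product A and potassium nitrate:
K₂O: 0.09·a + 0.44·b = 2.6
N: 0.19·a + 0.13·b = 2.42
From row1: a = (2.6 − 0.44·b) / 0.09.
Into row2: 0.19·(2.6 − 0.44·b)/0.09 + 0.13·b = 2.42 → b = 3.84145, a = 10.1085.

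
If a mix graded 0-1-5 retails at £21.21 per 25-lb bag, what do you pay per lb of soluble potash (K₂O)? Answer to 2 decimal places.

K₂O in bag = 25 × 5% = 1.25 lb.
Cost per lb K₂O = £21.21 / 1.25 = £16.9680.

£16.97 per lb K₂O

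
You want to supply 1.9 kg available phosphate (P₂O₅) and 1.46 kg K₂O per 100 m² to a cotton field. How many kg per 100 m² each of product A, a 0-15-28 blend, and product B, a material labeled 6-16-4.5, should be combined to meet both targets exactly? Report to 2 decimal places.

Per-100 m² balance (a = product A, b = product B):
P₂O₅: 0.15·a + 0.16·b = 1.9
K₂O: 0.28·a + 0.045·b = 1.46
Eliminate a: (row1) − 0.15/0.28·(row2) → 0.135893·b = 1.11786, so b = 8.22602.
Back-substitute: a = (1.9 − 0.16·8.22602) / 0.15 = 3.89225.

3.89 kg product A, 8.23 kg product B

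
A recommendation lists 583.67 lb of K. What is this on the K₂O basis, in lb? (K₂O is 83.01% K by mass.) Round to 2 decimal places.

703.13 lb K₂O

K₂O = 583.67 / 0.8301 = 703.132 lb.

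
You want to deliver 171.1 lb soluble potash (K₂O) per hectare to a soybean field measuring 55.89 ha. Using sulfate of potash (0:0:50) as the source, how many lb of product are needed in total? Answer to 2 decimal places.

Product per hectare = 171.1 / 50% = 342.2 lb.
Total product = 342.2 × 55.89 = 19125.558 lb.

19125.56 lb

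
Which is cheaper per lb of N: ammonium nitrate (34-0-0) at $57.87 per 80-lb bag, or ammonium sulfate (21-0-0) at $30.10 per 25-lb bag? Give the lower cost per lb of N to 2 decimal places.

$2.13 per lb N (ammonium nitrate)

ammonium nitrate: N per bag = 80 × 34% = 27.2 lb; cost = 57.87 / 27.2 = $2.1276/lb N.
ammonium sulfate: N per bag = 25 × 21% = 5.25 lb; cost = 30.10 / 5.25 = $5.7333/lb N.
ammonium nitrate is cheaper.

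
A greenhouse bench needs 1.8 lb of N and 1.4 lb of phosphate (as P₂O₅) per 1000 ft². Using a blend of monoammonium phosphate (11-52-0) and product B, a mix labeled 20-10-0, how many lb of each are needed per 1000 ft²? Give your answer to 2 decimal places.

Per-1000 ft² balance (a = monoammonium phosphate, b = product B):
N: 0.11·a + 0.2·b = 1.8
P₂O₅: 0.52·a + 0.1·b = 1.4
Eliminate b: (row1) − 0.2/0.1·(row2) → -0.93·a = -1, so a = 1.07527.
Then b = (1.4 − 0.52·1.07527) / 0.1 = 8.4086.

1.08 lb monoammonium phosphate, 8.41 lb product B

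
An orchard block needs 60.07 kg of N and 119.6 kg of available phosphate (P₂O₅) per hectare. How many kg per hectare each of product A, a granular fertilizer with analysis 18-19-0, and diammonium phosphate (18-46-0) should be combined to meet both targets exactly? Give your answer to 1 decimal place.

125.6 kg product A, 208.1 kg diammonium phosphate

Per-hectare balance (a = product A, b = diammonium phosphate):
N: 0.18·a + 0.18·b = 60.07
P₂O₅: 0.19·a + 0.46·b = 119.6
Eliminate b: (row1) − 0.18/0.46·(row2) → 0.105652·a = 13.27, so a = 125.601.
Then b = (119.6 − 0.19·125.601) / 0.46 = 208.121.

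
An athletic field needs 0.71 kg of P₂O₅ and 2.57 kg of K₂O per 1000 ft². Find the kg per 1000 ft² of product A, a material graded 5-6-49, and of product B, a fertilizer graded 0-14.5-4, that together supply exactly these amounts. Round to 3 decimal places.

With a, b = kg per 1000 ft² of product A and product B:
P₂O₅: 0.06·a + 0.145·b = 0.71
K₂O: 0.49·a + 0.04·b = 2.57
From row1: a = (0.71 − 0.145·b) / 0.06.
Into row2: 0.49·(0.71 − 0.145·b)/0.06 + 0.04·b = 2.57 → b = 2.82156, a = 5.01457.

5.015 kg product A, 2.822 kg product B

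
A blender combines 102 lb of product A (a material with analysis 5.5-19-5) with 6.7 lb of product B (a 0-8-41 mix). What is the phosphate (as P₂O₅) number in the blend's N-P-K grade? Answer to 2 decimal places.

18.32% P₂O₅

Total mass = 102 + 6.7 = 108.7 lb.
P₂O₅ mass = 19%×102 + 8%×6.7 = 19.916 lb.
% P₂O₅ = 19.916 / 108.7 = 18.322%.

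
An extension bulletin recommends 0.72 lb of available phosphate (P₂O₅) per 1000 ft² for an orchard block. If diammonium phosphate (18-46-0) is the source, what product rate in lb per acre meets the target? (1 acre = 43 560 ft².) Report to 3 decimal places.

Product per 1000 ft² = 0.72 / 46% = 1.56522 lb.
Convert to per acre: 1.56522 × 43.56 = 68.1809 lb.

68.181 lb of product per acre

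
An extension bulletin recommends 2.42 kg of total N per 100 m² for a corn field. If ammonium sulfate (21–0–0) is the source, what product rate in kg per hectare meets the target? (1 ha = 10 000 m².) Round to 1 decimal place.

1152.4 kg of product per hectare

Product per 100 m² = 2.42 / 21% = 11.5238 kg.
Convert to per hectare: 11.5238 × 100 = 1152.38 kg.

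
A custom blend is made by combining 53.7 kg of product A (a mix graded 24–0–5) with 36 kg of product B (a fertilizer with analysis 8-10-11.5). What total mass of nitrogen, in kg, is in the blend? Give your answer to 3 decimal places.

N mass = 24%×53.7 + 8%×36 = 15.768 kg.

15.768 kg N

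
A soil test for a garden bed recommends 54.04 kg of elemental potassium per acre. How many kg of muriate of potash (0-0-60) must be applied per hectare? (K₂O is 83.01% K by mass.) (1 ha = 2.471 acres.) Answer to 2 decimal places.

268.11 kg of product per hectare

As K₂O: 54.04 / 0.8301 = 65.1006 kg per acre.
Product per acre = 65.1006 / 60% = 108.501 kg.
Convert to per hectare: 108.501 × 2.471 = 268.106 kg.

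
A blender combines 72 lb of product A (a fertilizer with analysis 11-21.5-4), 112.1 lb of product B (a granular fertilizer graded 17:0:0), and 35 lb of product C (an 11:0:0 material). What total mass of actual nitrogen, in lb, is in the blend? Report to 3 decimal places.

N mass = 11%×72 + 17%×112.1 + 11%×35 = 30.827 lb.

30.827 lb N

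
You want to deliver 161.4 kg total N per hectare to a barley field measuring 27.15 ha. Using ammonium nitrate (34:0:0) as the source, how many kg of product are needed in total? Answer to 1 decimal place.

Product per hectare = 161.4 / 34% = 474.706 kg.
Total product = 474.706 × 27.15 = 12888.26 kg.

12888.3 kg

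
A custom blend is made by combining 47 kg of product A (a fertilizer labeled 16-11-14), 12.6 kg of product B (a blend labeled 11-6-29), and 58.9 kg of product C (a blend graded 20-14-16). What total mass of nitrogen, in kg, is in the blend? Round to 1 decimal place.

N mass = 16%×47 + 11%×12.6 + 20%×58.9 = 20.686 kg.

20.7 kg N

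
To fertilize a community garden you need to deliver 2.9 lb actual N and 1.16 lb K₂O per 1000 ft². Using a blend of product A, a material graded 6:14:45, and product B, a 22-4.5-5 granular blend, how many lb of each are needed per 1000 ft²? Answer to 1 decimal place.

1.1 lb product A, 12.9 lb product B

Let a = lb of product A, b = lb of product B (per 1000 ft²).
N: 0.06·a + 0.22·b = 2.9
K₂O: 0.45·a + 0.05·b = 1.16
Eliminate a: (row1) − 0.06/0.45·(row2) → 0.213333·b = 2.74533, so b = 12.8687.
Back-substitute: a = (2.9 − 0.22·12.8687) / 0.06 = 1.14792.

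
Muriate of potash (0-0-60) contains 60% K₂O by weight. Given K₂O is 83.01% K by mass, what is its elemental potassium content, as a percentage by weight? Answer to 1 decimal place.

%K = 60 × 0.8301 = 49.806%.

49.8% K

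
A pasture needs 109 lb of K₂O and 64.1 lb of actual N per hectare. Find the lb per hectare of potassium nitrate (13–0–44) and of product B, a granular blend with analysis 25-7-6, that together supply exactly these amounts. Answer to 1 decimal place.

With a, b = lb per hectare of potassium nitrate and product B:
K₂O: 0.44·a + 0.06·b = 109
N: 0.13·a + 0.25·b = 64.1
Eliminate b: (row1) − 0.06/0.25·(row2) → 0.4088·a = 93.616, so a = 229.002.
Then b = (64.1 − 0.13·229.002) / 0.25 = 137.319.

229.0 lb potassium nitrate, 137.3 lb product B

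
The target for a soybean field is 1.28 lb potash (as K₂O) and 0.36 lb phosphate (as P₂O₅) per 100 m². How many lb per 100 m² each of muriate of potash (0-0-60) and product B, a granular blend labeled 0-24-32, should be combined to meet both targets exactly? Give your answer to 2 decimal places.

Let a = lb of muriate of potash, b = lb of product B (per 100 m²).
K₂O: 0.6·a + 0.32·b = 1.28
P₂O₅: 0·a + 0.24·b = 0.36
Solving simultaneously: a = 1.33333, b = 1.5.

1.33 lb muriate of potash, 1.50 lb product B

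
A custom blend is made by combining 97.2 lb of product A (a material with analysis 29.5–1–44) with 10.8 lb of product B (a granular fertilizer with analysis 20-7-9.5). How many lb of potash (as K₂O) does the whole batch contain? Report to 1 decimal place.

K₂O mass = 44%×97.2 + 9.5%×10.8 = 43.794 lb.

43.8 lb K₂O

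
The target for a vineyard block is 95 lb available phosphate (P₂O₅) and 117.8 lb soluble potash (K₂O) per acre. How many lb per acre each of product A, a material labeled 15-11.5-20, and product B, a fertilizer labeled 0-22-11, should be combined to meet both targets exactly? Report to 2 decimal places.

Per-acre balance (a = product A, b = product B):
P₂O₅: 0.115·a + 0.22·b = 95
K₂O: 0.2·a + 0.11·b = 117.8
From row1: a = (95 − 0.22·b) / 0.115.
Into row2: 0.2·(95 − 0.22·b)/0.115 + 0.11·b = 117.8 → b = 173.939, a = 493.333.

493.33 lb product A, 173.94 lb product B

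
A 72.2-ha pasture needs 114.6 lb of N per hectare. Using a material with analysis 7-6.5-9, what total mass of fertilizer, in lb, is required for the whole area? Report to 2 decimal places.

118201.71 lb

Product per hectare = 114.6 / 7% = 1637.14 lb.
Total product = 1637.14 × 72.2 = 118201.714 lb.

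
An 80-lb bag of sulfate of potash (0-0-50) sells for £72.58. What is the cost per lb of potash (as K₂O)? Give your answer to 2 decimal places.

£1.81 per lb K₂O

K₂O in bag = 80 × 50% = 40 lb.
Cost per lb K₂O = £72.58 / 40 = £1.8145.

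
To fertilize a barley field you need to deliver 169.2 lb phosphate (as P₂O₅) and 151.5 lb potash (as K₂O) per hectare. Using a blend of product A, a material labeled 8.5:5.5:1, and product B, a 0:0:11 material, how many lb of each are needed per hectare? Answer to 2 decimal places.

Let a = lb of product A, b = lb of product B (per hectare).
P₂O₅: 0.055·a + 0·b = 169.2
K₂O: 0.01·a + 0.11·b = 151.5
Eliminate b: (row1) − 0/0.11·(row2) → 0.055·a = 169.2, so a = 3076.364.
Then b = (151.5 − 0.01·3076.364) / 0.11 = 1097.603.

3076.36 lb product A, 1097.60 lb product B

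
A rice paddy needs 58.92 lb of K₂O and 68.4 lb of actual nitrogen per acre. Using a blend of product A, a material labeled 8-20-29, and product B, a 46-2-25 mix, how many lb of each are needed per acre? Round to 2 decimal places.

88.21 lb product A, 133.35 lb product B

Per-acre balance (a = product A, b = product B):
K₂O: 0.29·a + 0.25·b = 58.92
N: 0.08·a + 0.46·b = 68.4
Eliminate a: (row1) − 0.29/0.08·(row2) → -1.4175·b = -189.03, so b = 133.354.
Back-substitute: a = (58.92 − 0.25·133.354) / 0.29 = 88.2116.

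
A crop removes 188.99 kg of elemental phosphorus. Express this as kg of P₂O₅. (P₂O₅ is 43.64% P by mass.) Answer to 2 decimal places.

433.07 kg P₂O₅

P₂O₅ = 188.99 / 0.4364 = 433.066 kg.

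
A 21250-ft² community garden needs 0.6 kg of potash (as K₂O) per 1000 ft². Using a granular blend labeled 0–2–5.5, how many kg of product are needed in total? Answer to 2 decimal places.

231.82 kg

Product per 1000 ft² = 0.6 / 5.5% = 10.9091 kg.
Total product = 10.9091 × 21250 / 1000 = 231.818 kg.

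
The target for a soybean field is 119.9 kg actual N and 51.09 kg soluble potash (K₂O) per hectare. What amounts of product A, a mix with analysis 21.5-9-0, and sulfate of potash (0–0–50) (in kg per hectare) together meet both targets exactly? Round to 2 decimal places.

With a, b = kg per hectare of product A and sulfate of potash:
N: 0.215·a + 0·b = 119.9
K₂O: 0·a + 0.5·b = 51.09
Solving simultaneously: a = 557.674, b = 102.18.

557.67 kg product A, 102.18 kg sulfate of potash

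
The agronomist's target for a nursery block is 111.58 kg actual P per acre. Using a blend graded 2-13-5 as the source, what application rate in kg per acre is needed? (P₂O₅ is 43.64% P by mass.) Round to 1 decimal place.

As P₂O₅: 111.58 / 0.4364 = 255.683 kg per acre.
Product per acre = 255.683 / 13% = 1966.79 kg.

1966.8 kg of product per acre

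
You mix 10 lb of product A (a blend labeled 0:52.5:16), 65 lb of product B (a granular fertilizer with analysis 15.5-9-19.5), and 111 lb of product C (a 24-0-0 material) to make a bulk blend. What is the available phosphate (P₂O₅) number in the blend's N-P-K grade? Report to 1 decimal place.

6.0% P₂O₅

Total mass = 10 + 65 + 111 = 186 lb.
P₂O₅ mass = 52.5%×10 + 9%×65 + 0%×111 = 11.1 lb.
% P₂O₅ = 11.1 / 186 = 5.96774%.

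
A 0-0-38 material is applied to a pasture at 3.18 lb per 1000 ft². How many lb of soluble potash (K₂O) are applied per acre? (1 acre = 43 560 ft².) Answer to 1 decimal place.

52.6 lb K₂O per acre

K₂O per 1000 ft² = 3.18 × 38% = 1.2084 lb.
Convert to per acre: 1.2084 × 43.56 = 52.6379 lb.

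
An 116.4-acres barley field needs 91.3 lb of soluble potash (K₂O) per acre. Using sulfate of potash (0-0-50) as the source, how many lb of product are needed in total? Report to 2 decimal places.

Product per acre = 91.3 / 50% = 182.6 lb.
Total product = 182.6 × 116.4 = 21254.64 lb.

21254.64 lb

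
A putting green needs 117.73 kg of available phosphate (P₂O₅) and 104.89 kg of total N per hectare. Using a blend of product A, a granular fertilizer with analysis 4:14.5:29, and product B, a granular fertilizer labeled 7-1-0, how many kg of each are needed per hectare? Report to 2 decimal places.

737.66 kg product A, 1076.91 kg product B

With a, b = kg per hectare of product A and product B:
P₂O₅: 0.145·a + 0.01·b = 117.73
N: 0.04·a + 0.07·b = 104.89
Solving simultaneously: a = 737.662, b = 1076.908.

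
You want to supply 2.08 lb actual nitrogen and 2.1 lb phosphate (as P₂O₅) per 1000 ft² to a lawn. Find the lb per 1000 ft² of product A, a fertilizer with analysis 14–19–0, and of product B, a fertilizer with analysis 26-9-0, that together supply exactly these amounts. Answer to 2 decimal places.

9.75 lb product A, 2.75 lb product B

Per-1000 ft² balance (a = product A, b = product B):
N: 0.14·a + 0.26·b = 2.08
P₂O₅: 0.19·a + 0.09·b = 2.1
Eliminate a: (row1) − 0.14/0.19·(row2) → 0.193684·b = 0.532632, so b = 2.75.
Back-substitute: a = (2.08 − 0.26·2.75) / 0.14 = 9.75.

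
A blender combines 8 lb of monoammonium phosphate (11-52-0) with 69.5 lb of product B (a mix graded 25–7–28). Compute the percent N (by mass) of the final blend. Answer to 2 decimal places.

23.55% N

Total mass = 8 + 69.5 = 77.5 lb.
N mass = 11%×8 + 25%×69.5 = 18.255 lb.
% N = 18.255 / 77.5 = 23.5548%.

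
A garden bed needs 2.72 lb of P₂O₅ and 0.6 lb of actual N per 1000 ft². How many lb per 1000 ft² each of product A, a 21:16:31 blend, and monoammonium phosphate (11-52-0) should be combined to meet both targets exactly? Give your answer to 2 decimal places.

Let a = lb of product A, b = lb of monoammonium phosphate (per 1000 ft²).
P₂O₅: 0.16·a + 0.52·b = 2.72
N: 0.21·a + 0.11·b = 0.6
Eliminate a: (row1) − 0.16/0.21·(row2) → 0.43619·b = 2.26286, so b = 5.18777.
Back-substitute: a = (2.72 − 0.52·5.18777) / 0.16 = 0.139738.

0.14 lb product A, 5.19 lb monoammonium phosphate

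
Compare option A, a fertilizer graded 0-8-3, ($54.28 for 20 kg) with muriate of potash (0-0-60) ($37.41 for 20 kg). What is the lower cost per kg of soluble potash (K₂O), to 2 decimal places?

option A: K₂O per bag = 20 × 3% = 0.6 kg; cost = 54.28 / 0.6 = $90.4667/kg K₂O.
muriate of potash: K₂O per bag = 20 × 60% = 12 kg; cost = 37.41 / 12 = $3.1175/kg K₂O.
muriate of potash is cheaper.

$3.12 per kg K₂O (muriate of potash)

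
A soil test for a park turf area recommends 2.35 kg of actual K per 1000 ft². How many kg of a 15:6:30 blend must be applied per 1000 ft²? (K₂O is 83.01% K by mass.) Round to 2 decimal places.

As K₂O: 2.35 / 0.8301 = 2.83098 kg per 1000 ft².
Product per 1000 ft² = 2.83098 / 30% = 9.43661 kg.

9.44 kg of product per thousand sq ft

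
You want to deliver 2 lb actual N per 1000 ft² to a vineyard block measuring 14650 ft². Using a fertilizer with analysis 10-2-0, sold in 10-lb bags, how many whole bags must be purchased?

30 bags

Product per 1000 ft² = 2 / 10% = 20 lb.
Total product = 20 × 14650 / 1000 = 293 lb.
Bags = ⌈293 / 10⌉ = 30.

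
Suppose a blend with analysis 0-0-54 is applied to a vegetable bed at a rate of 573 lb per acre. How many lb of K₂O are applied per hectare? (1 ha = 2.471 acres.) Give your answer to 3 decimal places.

K₂O per acre = 573 × 54% = 309.42 lb.
Convert to per hectare: 309.42 × 2.471 = 764.5768 lb.

764.577 lb K₂O per hectare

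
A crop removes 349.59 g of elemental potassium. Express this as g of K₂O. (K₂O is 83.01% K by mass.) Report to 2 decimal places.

421.14 g K₂O

K₂O = 349.59 / 0.8301 = 421.142 g.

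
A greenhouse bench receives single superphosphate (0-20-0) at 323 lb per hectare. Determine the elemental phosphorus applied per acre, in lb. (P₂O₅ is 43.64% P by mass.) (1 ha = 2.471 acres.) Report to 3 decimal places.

P₂O₅ per hectare = 323 × 20% = 64.6 lb.
Elemental P = 64.6 × 0.4364 = 28.1914 lb per hectare.
Convert to per acre: 28.1914 × 0.404694 = 11.4089 lb.

11.409 lb P per acre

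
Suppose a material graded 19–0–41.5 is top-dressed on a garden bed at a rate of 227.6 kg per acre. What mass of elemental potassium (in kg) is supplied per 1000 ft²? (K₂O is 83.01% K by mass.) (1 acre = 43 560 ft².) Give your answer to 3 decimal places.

K₂O per acre = 227.6 × 41.5% = 94.454 kg.
Elemental K = 94.454 × 0.8301 = 78.4063 kg per acre.
Convert to per 1000 ft²: 78.4063 × 0.0229568 = 1.79996 kg.

1.800 kg K per thousand sq ft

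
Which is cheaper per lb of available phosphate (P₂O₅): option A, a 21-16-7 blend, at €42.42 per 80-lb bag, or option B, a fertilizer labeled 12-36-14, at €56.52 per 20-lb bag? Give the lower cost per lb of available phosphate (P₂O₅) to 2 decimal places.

option A: P₂O₅ per bag = 80 × 16% = 12.8 lb; cost = 42.42 / 12.8 = €3.3141/lb P₂O₅.
option B: P₂O₅ per bag = 20 × 36% = 7.2 lb; cost = 56.52 / 7.2 = €7.8500/lb P₂O₅.
option A is cheaper.

€3.31 per lb P₂O₅ (option A)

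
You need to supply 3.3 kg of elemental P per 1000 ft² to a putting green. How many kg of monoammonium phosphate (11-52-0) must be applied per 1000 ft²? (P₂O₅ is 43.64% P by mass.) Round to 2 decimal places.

14.54 kg of product per thousand sq ft

As P₂O₅: 3.3 / 0.4364 = 7.56187 kg per 1000 ft².
Product per 1000 ft² = 7.56187 / 52% = 14.5421 kg.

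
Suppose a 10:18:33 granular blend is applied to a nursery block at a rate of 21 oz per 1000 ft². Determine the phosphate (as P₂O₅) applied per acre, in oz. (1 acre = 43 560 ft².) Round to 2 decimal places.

164.66 oz P₂O₅ per acre

P₂O₅ per 1000 ft² = 21 × 18% = 3.78 oz.
Convert to per acre: 3.78 × 43.56 = 164.657 oz.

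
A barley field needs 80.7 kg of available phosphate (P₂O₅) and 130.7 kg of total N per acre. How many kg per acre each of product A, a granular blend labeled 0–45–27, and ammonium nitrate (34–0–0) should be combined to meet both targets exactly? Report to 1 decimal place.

Let a = kg of product A, b = kg of ammonium nitrate (per acre).
P₂O₅: 0.45·a + 0·b = 80.7
N: 0·a + 0.34·b = 130.7
Solving simultaneously: a = 179.333, b = 384.412.

179.3 kg product A, 384.4 kg ammonium nitrate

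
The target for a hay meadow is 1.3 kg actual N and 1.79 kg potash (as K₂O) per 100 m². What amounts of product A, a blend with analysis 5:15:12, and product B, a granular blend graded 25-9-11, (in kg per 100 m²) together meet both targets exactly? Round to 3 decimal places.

Per-100 m² balance (a = product A, b = product B):
N: 0.05·a + 0.25·b = 1.3
K₂O: 0.12·a + 0.11·b = 1.79
Eliminate a: (row1) − 0.05/0.12·(row2) → 0.204167·b = 0.554167, so b = 2.71429.
Back-substitute: a = (1.3 − 0.25·2.71429) / 0.05 = 12.4286.

12.429 kg product A, 2.714 kg product B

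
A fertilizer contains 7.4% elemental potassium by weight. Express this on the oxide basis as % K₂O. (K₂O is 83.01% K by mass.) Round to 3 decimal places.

8.915% K₂O

%K₂O = 7.4 / 0.8301 = 8.91459%.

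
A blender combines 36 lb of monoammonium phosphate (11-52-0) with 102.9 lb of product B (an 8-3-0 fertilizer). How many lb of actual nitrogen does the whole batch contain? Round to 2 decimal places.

N mass = 11%×36 + 8%×102.9 = 12.192 lb.

12.19 lb N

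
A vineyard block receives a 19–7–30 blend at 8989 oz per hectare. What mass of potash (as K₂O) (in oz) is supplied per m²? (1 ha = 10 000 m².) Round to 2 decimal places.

K₂O per hectare = 8989 × 30% = 2696.7 oz.
Convert to per m²: 2696.7 × 0.0001 = 0.26967 oz.

0.27 oz K₂O per sq m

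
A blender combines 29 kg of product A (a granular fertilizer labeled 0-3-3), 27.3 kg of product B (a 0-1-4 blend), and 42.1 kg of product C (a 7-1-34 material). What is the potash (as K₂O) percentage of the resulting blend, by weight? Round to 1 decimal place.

16.5% K₂O

Total mass = 29 + 27.3 + 42.1 = 98.4 kg.
K₂O mass = 3%×29 + 4%×27.3 + 34%×42.1 = 16.276 kg.
% K₂O = 16.276 / 98.4 = 16.5407%.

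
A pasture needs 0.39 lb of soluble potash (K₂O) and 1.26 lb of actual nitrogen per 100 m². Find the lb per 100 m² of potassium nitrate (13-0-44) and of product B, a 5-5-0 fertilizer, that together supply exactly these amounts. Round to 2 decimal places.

0.89 lb potassium nitrate, 22.90 lb product B

With a, b = lb per 100 m² of potassium nitrate and product B:
K₂O: 0.44·a + 0·b = 0.39
N: 0.13·a + 0.05·b = 1.26
Eliminate b: (row1) − 0/0.05·(row2) → 0.44·a = 0.39, so a = 0.886364.
Then b = (1.26 − 0.13·0.886364) / 0.05 = 22.8955.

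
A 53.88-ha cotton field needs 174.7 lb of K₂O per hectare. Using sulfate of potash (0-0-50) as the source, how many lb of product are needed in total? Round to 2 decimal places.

Product per hectare = 174.7 / 50% = 349.4 lb.
Total product = 349.4 × 53.88 = 18825.672 lb.

18825.67 lb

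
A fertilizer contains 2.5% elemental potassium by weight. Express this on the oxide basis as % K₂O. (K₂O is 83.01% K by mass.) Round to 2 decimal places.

%K₂O = 2.5 / 0.8301 = 3.01169%.

3.01% K₂O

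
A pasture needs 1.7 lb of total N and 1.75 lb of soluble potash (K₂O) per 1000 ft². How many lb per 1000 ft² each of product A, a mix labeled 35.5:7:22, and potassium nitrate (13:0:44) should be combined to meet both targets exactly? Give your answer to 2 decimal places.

4.08 lb product A, 1.94 lb potassium nitrate

With a, b = lb per 1000 ft² of product A and potassium nitrate:
N: 0.355·a + 0.13·b = 1.7
K₂O: 0.22·a + 0.44·b = 1.75
Solving simultaneously: a = 4.07915, b = 1.9377.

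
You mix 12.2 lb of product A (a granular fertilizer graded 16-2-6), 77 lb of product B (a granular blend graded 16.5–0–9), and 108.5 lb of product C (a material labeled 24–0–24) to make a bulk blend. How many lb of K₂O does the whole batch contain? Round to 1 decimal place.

33.7 lb K₂O

K₂O mass = 6%×12.2 + 9%×77 + 24%×108.5 = 33.702 lb.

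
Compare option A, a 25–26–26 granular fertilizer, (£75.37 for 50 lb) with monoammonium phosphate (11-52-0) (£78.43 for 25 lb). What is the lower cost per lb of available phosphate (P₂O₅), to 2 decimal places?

option A: P₂O₅ per bag = 50 × 26% = 13 lb; cost = 75.37 / 13 = £5.7977/lb P₂O₅.
monoammonium phosphate: P₂O₅ per bag = 25 × 52% = 13 lb; cost = 78.43 / 13 = £6.0331/lb P₂O₅.
option A is cheaper.

£5.80 per lb P₂O₅ (option A)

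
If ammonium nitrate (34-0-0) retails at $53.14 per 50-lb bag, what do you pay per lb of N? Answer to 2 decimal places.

$3.13 per lb N

N in bag = 50 × 34% = 17 lb.
Cost per lb N = $53.14 / 17 = $3.1259.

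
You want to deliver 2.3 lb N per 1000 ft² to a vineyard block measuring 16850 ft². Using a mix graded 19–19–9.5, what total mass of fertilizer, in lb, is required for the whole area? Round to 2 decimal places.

203.97 lb

Product per 1000 ft² = 2.3 / 19% = 12.1053 lb.
Total product = 12.1053 × 16850 / 1000 = 203.974 lb.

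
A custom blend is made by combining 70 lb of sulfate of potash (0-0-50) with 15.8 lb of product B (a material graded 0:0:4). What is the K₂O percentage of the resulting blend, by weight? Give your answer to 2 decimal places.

Total mass = 70 + 15.8 = 85.8 lb.
K₂O mass = 50%×70 + 4%×15.8 = 35.632 lb.
% K₂O = 35.632 / 85.8 = 41.5291%.

41.53% K₂O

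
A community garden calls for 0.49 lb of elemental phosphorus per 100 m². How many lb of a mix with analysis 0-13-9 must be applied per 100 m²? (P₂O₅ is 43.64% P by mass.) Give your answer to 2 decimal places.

8.64 lb of product per hundred sq m

As P₂O₅: 0.49 / 0.4364 = 1.12282 lb per 100 m².
Product per 100 m² = 1.12282 / 13% = 8.6371 lb.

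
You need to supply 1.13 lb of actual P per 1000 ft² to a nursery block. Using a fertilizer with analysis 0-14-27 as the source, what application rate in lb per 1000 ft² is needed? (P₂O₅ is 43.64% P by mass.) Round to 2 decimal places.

As P₂O₅: 1.13 / 0.4364 = 2.58937 lb per 1000 ft².
Product per 1000 ft² = 2.58937 / 14% = 18.4955 lb.

18.50 lb of product per thousand sq ft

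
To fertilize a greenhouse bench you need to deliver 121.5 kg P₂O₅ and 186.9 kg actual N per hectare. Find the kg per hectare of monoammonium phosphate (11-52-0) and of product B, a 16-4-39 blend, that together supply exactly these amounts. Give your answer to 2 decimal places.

151.83 kg monoammonium phosphate, 1063.74 kg product B

With a, b = kg per hectare of monoammonium phosphate and product B:
P₂O₅: 0.52·a + 0.04·b = 121.5
N: 0.11·a + 0.16·b = 186.9
Solving simultaneously: a = 151.827, b = 1063.744.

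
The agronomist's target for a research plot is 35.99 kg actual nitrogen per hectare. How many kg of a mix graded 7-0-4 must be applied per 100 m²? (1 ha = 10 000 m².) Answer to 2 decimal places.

5.14 kg of product per hundred sq m

Product per hectare = 35.99 / 7% = 514.143 kg.
Convert to per 100 m²: 514.143 × 0.01 = 5.14143 kg.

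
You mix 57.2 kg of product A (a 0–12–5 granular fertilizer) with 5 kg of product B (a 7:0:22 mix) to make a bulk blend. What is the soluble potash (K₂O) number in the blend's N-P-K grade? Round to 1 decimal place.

6.4% K₂O

Total mass = 57.2 + 5 = 62.2 kg.
K₂O mass = 5%×57.2 + 22%×5 = 3.96 kg.
% K₂O = 3.96 / 62.2 = 6.36656%.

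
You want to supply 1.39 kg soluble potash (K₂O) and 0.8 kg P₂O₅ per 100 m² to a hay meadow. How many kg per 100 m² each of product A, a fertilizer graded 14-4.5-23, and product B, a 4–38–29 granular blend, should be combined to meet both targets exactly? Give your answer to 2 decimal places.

Per-100 m² balance (a = product A, b = product B):
K₂O: 0.23·a + 0.29·b = 1.39
P₂O₅: 0.045·a + 0.38·b = 0.8
From row1: a = (1.39 − 0.29·b) / 0.23.
Into row2: 0.045·(1.39 − 0.29·b)/0.23 + 0.38·b = 0.8 → b = 1.63349, a = 3.98386.

3.98 kg product A, 1.63 kg product B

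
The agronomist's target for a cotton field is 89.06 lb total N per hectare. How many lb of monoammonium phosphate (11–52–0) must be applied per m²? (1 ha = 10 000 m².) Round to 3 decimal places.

Product per hectare = 89.06 / 11% = 809.636 lb.
Convert to per m²: 809.636 × 0.0001 = 0.0809636 lb.

0.081 lb of product per sq m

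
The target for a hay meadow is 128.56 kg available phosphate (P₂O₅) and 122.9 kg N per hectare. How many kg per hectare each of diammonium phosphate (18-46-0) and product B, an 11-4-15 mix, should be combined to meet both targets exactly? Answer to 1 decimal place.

212.6 kg diammonium phosphate, 769.4 kg product B

Let a = kg of diammonium phosphate, b = kg of product B (per hectare).
P₂O₅: 0.46·a + 0.04·b = 128.56
N: 0.18·a + 0.11·b = 122.9
Eliminate b: (row1) − 0.04/0.11·(row2) → 0.394545·a = 83.8691, so a = 212.571.
Then b = (122.9 − 0.18·212.571) / 0.11 = 769.429.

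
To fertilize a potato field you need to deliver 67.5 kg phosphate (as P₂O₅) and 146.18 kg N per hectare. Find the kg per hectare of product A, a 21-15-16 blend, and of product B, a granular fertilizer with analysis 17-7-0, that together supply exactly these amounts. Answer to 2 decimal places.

115.04 kg product A, 717.78 kg product B

With a, b = kg per hectare of product A and product B:
P₂O₅: 0.15·a + 0.07·b = 67.5
N: 0.21·a + 0.17·b = 146.18
Eliminate a: (row1) − 0.15/0.21·(row2) → -0.0514286·b = -36.9143, so b = 717.778.
Back-substitute: a = (67.5 − 0.07·717.778) / 0.15 = 115.037.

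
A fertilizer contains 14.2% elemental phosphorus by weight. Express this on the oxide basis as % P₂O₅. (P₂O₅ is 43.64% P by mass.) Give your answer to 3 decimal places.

32.539% P₂O₅

%P₂O₅ = 14.2 / 0.4364 = 32.53896%.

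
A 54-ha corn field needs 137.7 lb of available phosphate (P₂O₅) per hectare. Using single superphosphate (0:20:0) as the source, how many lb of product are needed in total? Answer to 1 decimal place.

Product per hectare = 137.7 / 20% = 688.5 lb.
Total product = 688.5 × 54 = 37179 lb.

37179.0 lb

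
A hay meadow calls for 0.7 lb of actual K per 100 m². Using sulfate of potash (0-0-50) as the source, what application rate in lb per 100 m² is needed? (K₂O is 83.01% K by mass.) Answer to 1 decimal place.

1.7 lb of product per hundred sq m

As K₂O: 0.7 / 0.8301 = 0.843272 lb per 100 m².
Product per 100 m² = 0.843272 / 50% = 1.68654 lb.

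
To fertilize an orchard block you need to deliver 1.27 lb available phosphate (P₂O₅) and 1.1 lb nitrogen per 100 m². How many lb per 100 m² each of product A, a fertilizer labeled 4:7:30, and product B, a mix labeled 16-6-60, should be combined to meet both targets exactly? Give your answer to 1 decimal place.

15.6 lb product A, 3.0 lb product B

With a, b = lb per 100 m² of product A and product B:
P₂O₅: 0.07·a + 0.06·b = 1.27
N: 0.04·a + 0.16·b = 1.1
From row1: a = (1.27 − 0.06·b) / 0.07.
Into row2: 0.04·(1.27 − 0.06·b)/0.07 + 0.16·b = 1.1 → b = 2.97727, a = 15.5909.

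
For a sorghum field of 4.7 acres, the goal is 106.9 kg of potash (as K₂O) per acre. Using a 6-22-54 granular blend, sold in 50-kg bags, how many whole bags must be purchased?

19 bags

Product per acre = 106.9 / 54% = 197.963 kg.
Total product = 197.963 × 4.7 = 930.426 kg.
Bags = ⌈930.426 / 50⌉ = 19.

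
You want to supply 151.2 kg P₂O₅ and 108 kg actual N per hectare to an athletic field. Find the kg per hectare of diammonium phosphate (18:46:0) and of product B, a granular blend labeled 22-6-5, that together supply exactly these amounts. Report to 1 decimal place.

296.3 kg diammonium phosphate, 248.5 kg product B

Let a = kg of diammonium phosphate, b = kg of product B (per hectare).
P₂O₅: 0.46·a + 0.06·b = 151.2
N: 0.18·a + 0.22·b = 108
From row1: a = (151.2 − 0.06·b) / 0.46.
Into row2: 0.18·(151.2 − 0.06·b)/0.46 + 0.22·b = 108 → b = 248.496, a = 296.283.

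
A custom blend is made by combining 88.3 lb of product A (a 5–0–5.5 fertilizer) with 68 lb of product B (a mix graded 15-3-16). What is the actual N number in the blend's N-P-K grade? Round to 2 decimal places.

9.35% N

Total mass = 88.3 + 68 = 156.3 lb.
N mass = 5%×88.3 + 15%×68 = 14.615 lb.
% N = 14.615 / 156.3 = 9.35061%.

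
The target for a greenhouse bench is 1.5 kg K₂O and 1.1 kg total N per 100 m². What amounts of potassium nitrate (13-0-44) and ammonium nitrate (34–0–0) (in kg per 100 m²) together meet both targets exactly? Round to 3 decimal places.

3.409 kg potassium nitrate, 1.932 kg ammonium nitrate

With a, b = kg per 100 m² of potassium nitrate and ammonium nitrate:
K₂O: 0.44·a + 0·b = 1.5
N: 0.13·a + 0.34·b = 1.1
Solving simultaneously: a = 3.40909, b = 1.93182.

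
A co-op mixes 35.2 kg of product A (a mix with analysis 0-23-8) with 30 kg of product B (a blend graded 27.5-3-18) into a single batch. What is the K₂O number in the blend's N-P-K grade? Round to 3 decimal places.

Total mass = 35.2 + 30 = 65.2 kg.
K₂O mass = 8%×35.2 + 18%×30 = 8.216 kg.
% K₂O = 8.216 / 65.2 = 12.6012%.

12.601% K₂O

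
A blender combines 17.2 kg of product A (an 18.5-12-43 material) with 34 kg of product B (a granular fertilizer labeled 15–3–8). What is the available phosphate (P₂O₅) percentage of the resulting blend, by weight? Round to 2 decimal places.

Total mass = 17.2 + 34 = 51.2 kg.
P₂O₅ mass = 12%×17.2 + 3%×34 = 3.084 kg.
% P₂O₅ = 3.084 / 51.2 = 6.02344%.

6.02% P₂O₅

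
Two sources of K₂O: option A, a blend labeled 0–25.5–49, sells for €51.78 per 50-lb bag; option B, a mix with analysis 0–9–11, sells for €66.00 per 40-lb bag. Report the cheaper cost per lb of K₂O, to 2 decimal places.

€2.11 per lb K₂O (option A)

option A: K₂O per bag = 50 × 49% = 24.5 lb; cost = 51.78 / 24.5 = €2.1135/lb K₂O.
option B: K₂O per bag = 40 × 11% = 4.4 lb; cost = 66.00 / 4.4 = €15.0000/lb K₂O.
option A is cheaper.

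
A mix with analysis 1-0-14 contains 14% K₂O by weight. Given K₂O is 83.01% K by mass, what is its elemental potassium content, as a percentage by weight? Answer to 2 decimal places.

11.62% K

%K = 14 × 0.8301 = 11.6214%.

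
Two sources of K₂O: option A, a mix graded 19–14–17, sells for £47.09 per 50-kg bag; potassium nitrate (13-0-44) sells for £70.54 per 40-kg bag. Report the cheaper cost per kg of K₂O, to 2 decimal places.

£4.01 per kg K₂O (potassium nitrate)

option A: K₂O per bag = 50 × 17% = 8.5 kg; cost = 47.09 / 8.5 = £5.5400/kg K₂O.
potassium nitrate: K₂O per bag = 40 × 44% = 17.6 kg; cost = 70.54 / 17.6 = £4.0080/kg K₂O.
potassium nitrate is cheaper.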